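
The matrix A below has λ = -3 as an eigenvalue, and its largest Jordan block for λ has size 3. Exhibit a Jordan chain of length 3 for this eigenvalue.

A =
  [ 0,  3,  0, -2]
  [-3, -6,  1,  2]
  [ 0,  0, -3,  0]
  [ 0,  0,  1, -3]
A Jordan chain for λ = -3 of length 3:
v_1 = (1, -1, 0, 0)ᵀ
v_2 = (0, 1, 0, 1)ᵀ
v_3 = (0, 0, 1, 0)ᵀ

Let N = A − (-3)·I. We want v_3 with N^3 v_3 = 0 but N^2 v_3 ≠ 0; then v_{j-1} := N · v_j for j = 3, …, 2.

Pick v_3 = (0, 0, 1, 0)ᵀ.
Then v_2 = N · v_3 = (0, 1, 0, 1)ᵀ.
Then v_1 = N · v_2 = (1, -1, 0, 0)ᵀ.

Sanity check: (A − (-3)·I) v_1 = (0, 0, 0, 0)ᵀ = 0. ✓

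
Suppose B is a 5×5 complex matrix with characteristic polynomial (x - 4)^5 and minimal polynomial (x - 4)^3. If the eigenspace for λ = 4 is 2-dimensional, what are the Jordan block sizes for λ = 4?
Block sizes for λ = 4: [3, 2]

Step 1 — from the characteristic polynomial, algebraic multiplicity of λ = 4 is 5. From dim ker(B − (4)·I) = 2, there are exactly 2 Jordan blocks for λ = 4.
Step 2 — from the minimal polynomial, the factor (x − 4)^3 tells us the largest block for λ = 4 has size 3.
Step 3 — with total size 5, 2 blocks, and largest block 3, the block sizes (in nonincreasing order) are [3, 2].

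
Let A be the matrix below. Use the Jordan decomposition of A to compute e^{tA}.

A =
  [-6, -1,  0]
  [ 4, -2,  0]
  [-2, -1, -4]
e^{tA} =
  [-2*t*exp(-4*t) + exp(-4*t), -t*exp(-4*t), 0]
  [4*t*exp(-4*t), 2*t*exp(-4*t) + exp(-4*t), 0]
  [-2*t*exp(-4*t), -t*exp(-4*t), exp(-4*t)]

Strategy: write A = P · J · P⁻¹ where J is a Jordan canonical form, so e^{tA} = P · e^{tJ} · P⁻¹, and e^{tJ} can be computed block-by-block.

A has Jordan form
J =
  [-4,  1,  0]
  [ 0, -4,  0]
  [ 0,  0, -4]
(up to reordering of blocks).

Per-block formulas:
  For a 1×1 block at λ = -4: exp(t · [-4]) = [e^(-4t)].
  For a 2×2 Jordan block J_2(-4): exp(t · J_2(-4)) = e^(-4t)·(I + t·N), where N is the 2×2 nilpotent shift.

After assembling e^{tJ} and conjugating by P, we get:

e^{tA} =
  [-2*t*exp(-4*t) + exp(-4*t), -t*exp(-4*t), 0]
  [4*t*exp(-4*t), 2*t*exp(-4*t) + exp(-4*t), 0]
  [-2*t*exp(-4*t), -t*exp(-4*t), exp(-4*t)]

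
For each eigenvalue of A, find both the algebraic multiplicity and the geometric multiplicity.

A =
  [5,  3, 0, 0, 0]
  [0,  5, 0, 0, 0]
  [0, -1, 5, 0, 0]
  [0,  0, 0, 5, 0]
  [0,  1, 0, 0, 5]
λ = 5: alg = 5, geom = 4

Step 1 — factor the characteristic polynomial to read off the algebraic multiplicities:
  χ_A(x) = (x - 5)^5

Step 2 — compute geometric multiplicities via the rank-nullity identity g(λ) = n − rank(A − λI):
  rank(A − (5)·I) = 1, so dim ker(A − (5)·I) = n − 1 = 4

Summary:
  λ = 5: algebraic multiplicity = 5, geometric multiplicity = 4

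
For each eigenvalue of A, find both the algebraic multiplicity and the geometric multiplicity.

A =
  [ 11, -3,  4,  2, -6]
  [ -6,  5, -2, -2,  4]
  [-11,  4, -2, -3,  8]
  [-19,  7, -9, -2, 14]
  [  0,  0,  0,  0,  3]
λ = 3: alg = 5, geom = 3

Step 1 — factor the characteristic polynomial to read off the algebraic multiplicities:
  χ_A(x) = (x - 3)^5

Step 2 — compute geometric multiplicities via the rank-nullity identity g(λ) = n − rank(A − λI):
  rank(A − (3)·I) = 2, so dim ker(A − (3)·I) = n − 2 = 3

Summary:
  λ = 3: algebraic multiplicity = 5, geometric multiplicity = 3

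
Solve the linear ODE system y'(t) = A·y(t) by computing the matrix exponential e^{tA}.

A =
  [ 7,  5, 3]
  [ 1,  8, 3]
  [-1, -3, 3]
e^{tA} =
  [3*t^2*exp(6*t)/2 + t*exp(6*t) + exp(6*t), 3*t^2*exp(6*t) + 5*t*exp(6*t), 9*t^2*exp(6*t)/2 + 3*t*exp(6*t)]
  [t*exp(6*t), 2*t*exp(6*t) + exp(6*t), 3*t*exp(6*t)]
  [-t^2*exp(6*t)/2 - t*exp(6*t), -t^2*exp(6*t) - 3*t*exp(6*t), -3*t^2*exp(6*t)/2 - 3*t*exp(6*t) + exp(6*t)]

Strategy: write A = P · J · P⁻¹ where J is a Jordan canonical form, so e^{tA} = P · e^{tJ} · P⁻¹, and e^{tJ} can be computed block-by-block.

A has Jordan form
J =
  [6, 1, 0]
  [0, 6, 1]
  [0, 0, 6]
(up to reordering of blocks).

Per-block formulas:
  For a 3×3 Jordan block J_3(6): exp(t · J_3(6)) = e^(6t)·(I + t·N + (t^2/2)·N^2), where N is the 3×3 nilpotent shift.

After assembling e^{tJ} and conjugating by P, we get:

e^{tA} =
  [3*t^2*exp(6*t)/2 + t*exp(6*t) + exp(6*t), 3*t^2*exp(6*t) + 5*t*exp(6*t), 9*t^2*exp(6*t)/2 + 3*t*exp(6*t)]
  [t*exp(6*t), 2*t*exp(6*t) + exp(6*t), 3*t*exp(6*t)]
  [-t^2*exp(6*t)/2 - t*exp(6*t), -t^2*exp(6*t) - 3*t*exp(6*t), -3*t^2*exp(6*t)/2 - 3*t*exp(6*t) + exp(6*t)]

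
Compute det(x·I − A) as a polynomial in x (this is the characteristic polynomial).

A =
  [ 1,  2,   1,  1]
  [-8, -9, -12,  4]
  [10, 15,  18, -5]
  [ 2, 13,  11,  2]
x^4 - 12*x^3 + 54*x^2 - 108*x + 81

Expanding det(x·I − A) (e.g. by cofactor expansion or by noting that A is similar to its Jordan form J, which has the same characteristic polynomial as A) gives
  χ_A(x) = x^4 - 12*x^3 + 54*x^2 - 108*x + 81
which factors as (x - 3)^4. The eigenvalues (with algebraic multiplicities) are λ = 3 with multiplicity 4.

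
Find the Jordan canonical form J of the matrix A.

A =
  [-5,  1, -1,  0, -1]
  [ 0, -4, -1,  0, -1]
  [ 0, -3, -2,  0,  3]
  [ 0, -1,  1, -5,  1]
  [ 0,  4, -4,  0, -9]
J_2(-5) ⊕ J_1(-5) ⊕ J_1(-5) ⊕ J_1(-5)

The characteristic polynomial is
  det(x·I − A) = x^5 + 25*x^4 + 250*x^3 + 1250*x^2 + 3125*x + 3125 = (x + 5)^5

Eigenvalues and multiplicities (the geometric multiplicity of λ is n − rank(A − λI), which equals the number of Jordan blocks for λ):
  λ = -5: algebraic multiplicity = 5, geometric multiplicity = 4

Determining the block sizes for each eigenvalue:
  λ = -5: 4 blocks summing to 5 forces exactly one block of size 2 and the rest size 1 → block sizes [2, 1, 1, 1]

Assembling the blocks gives a Jordan form
J =
  [-5,  1,  0,  0,  0]
  [ 0, -5,  0,  0,  0]
  [ 0,  0, -5,  0,  0]
  [ 0,  0,  0, -5,  0]
  [ 0,  0,  0,  0, -5]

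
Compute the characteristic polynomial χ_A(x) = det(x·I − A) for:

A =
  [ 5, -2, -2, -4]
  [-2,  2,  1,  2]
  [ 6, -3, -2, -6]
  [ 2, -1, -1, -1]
x^4 - 4*x^3 + 6*x^2 - 4*x + 1

Expanding det(x·I − A) (e.g. by cofactor expansion or by noting that A is similar to its Jordan form J, which has the same characteristic polynomial as A) gives
  χ_A(x) = x^4 - 4*x^3 + 6*x^2 - 4*x + 1
which factors as (x - 1)^4. The eigenvalues (with algebraic multiplicities) are λ = 1 with multiplicity 4.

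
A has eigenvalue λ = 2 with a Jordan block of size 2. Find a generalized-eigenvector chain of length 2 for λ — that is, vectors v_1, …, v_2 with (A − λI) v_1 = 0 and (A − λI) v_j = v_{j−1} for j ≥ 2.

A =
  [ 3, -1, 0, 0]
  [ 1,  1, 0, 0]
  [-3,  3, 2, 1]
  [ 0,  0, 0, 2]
A Jordan chain for λ = 2 of length 2:
v_1 = (1, 1, -3, 0)ᵀ
v_2 = (1, 0, 0, 0)ᵀ

Let N = A − (2)·I. We want v_2 with N^2 v_2 = 0 but N^1 v_2 ≠ 0; then v_{j-1} := N · v_j for j = 2, …, 2.

Pick v_2 = (1, 0, 0, 0)ᵀ.
Then v_1 = N · v_2 = (1, 1, -3, 0)ᵀ.

Sanity check: (A − (2)·I) v_1 = (0, 0, 0, 0)ᵀ = 0. ✓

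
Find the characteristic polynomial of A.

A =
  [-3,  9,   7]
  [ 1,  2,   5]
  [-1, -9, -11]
x^3 + 12*x^2 + 48*x + 64

Expanding det(x·I − A) (e.g. by cofactor expansion or by noting that A is similar to its Jordan form J, which has the same characteristic polynomial as A) gives
  χ_A(x) = x^3 + 12*x^2 + 48*x + 64
which factors as (x + 4)^3. The eigenvalues (with algebraic multiplicities) are λ = -4 with multiplicity 3.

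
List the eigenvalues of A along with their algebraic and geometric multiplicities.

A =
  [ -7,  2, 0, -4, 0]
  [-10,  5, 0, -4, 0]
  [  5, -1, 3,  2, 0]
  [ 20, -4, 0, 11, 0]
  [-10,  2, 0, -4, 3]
λ = 3: alg = 5, geom = 4

Step 1 — factor the characteristic polynomial to read off the algebraic multiplicities:
  χ_A(x) = (x - 3)^5

Step 2 — compute geometric multiplicities via the rank-nullity identity g(λ) = n − rank(A − λI):
  rank(A − (3)·I) = 1, so dim ker(A − (3)·I) = n − 1 = 4

Summary:
  λ = 3: algebraic multiplicity = 5, geometric multiplicity = 4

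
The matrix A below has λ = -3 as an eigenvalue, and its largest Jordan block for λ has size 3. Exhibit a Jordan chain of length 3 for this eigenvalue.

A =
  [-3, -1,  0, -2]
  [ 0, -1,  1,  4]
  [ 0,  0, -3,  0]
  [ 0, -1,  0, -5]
A Jordan chain for λ = -3 of length 3:
v_1 = (-1, 2, 0, -1)ᵀ
v_2 = (0, 1, 0, 0)ᵀ
v_3 = (0, 0, 1, 0)ᵀ

Let N = A − (-3)·I. We want v_3 with N^3 v_3 = 0 but N^2 v_3 ≠ 0; then v_{j-1} := N · v_j for j = 3, …, 2.

Pick v_3 = (0, 0, 1, 0)ᵀ.
Then v_2 = N · v_3 = (0, 1, 0, 0)ᵀ.
Then v_1 = N · v_2 = (-1, 2, 0, -1)ᵀ.

Sanity check: (A − (-3)·I) v_1 = (0, 0, 0, 0)ᵀ = 0. ✓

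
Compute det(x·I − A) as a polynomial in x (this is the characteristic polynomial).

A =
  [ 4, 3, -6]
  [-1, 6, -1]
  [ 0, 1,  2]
x^3 - 12*x^2 + 48*x - 64

Expanding det(x·I − A) (e.g. by cofactor expansion or by noting that A is similar to its Jordan form J, which has the same characteristic polynomial as A) gives
  χ_A(x) = x^3 - 12*x^2 + 48*x - 64
which factors as (x - 4)^3. The eigenvalues (with algebraic multiplicities) are λ = 4 with multiplicity 3.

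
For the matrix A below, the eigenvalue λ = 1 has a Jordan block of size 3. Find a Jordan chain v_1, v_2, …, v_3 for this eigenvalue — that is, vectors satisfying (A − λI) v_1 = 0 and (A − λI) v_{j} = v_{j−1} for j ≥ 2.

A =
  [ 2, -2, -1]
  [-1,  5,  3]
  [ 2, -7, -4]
A Jordan chain for λ = 1 of length 3:
v_1 = (1, 1, -1)ᵀ
v_2 = (1, -1, 2)ᵀ
v_3 = (1, 0, 0)ᵀ

Let N = A − (1)·I. We want v_3 with N^3 v_3 = 0 but N^2 v_3 ≠ 0; then v_{j-1} := N · v_j for j = 3, …, 2.

Pick v_3 = (1, 0, 0)ᵀ.
Then v_2 = N · v_3 = (1, -1, 2)ᵀ.
Then v_1 = N · v_2 = (1, 1, -1)ᵀ.

Sanity check: (A − (1)·I) v_1 = (0, 0, 0)ᵀ = 0. ✓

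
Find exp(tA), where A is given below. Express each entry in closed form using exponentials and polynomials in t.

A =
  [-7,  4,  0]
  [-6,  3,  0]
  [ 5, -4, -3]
e^{tA} =
  [-2*exp(-t) + 3*exp(-3*t), 2*exp(-t) - 2*exp(-3*t), 0]
  [-3*exp(-t) + 3*exp(-3*t), 3*exp(-t) - 2*exp(-3*t), 0]
  [3*t*exp(-3*t) + exp(-t) - exp(-3*t), -2*t*exp(-3*t) - exp(-t) + exp(-3*t), exp(-3*t)]

Strategy: write A = P · J · P⁻¹ where J is a Jordan canonical form, so e^{tA} = P · e^{tJ} · P⁻¹, and e^{tJ} can be computed block-by-block.

A has Jordan form
J =
  [-3,  1,  0]
  [ 0, -3,  0]
  [ 0,  0, -1]
(up to reordering of blocks).

Per-block formulas:
  For a 2×2 Jordan block J_2(-3): exp(t · J_2(-3)) = e^(-3t)·(I + t·N), where N is the 2×2 nilpotent shift.
  For a 1×1 block at λ = -1: exp(t · [-1]) = [e^(-1t)].

After assembling e^{tJ} and conjugating by P, we get:

e^{tA} =
  [-2*exp(-t) + 3*exp(-3*t), 2*exp(-t) - 2*exp(-3*t), 0]
  [-3*exp(-t) + 3*exp(-3*t), 3*exp(-t) - 2*exp(-3*t), 0]
  [3*t*exp(-3*t) + exp(-t) - exp(-3*t), -2*t*exp(-3*t) - exp(-t) + exp(-3*t), exp(-3*t)]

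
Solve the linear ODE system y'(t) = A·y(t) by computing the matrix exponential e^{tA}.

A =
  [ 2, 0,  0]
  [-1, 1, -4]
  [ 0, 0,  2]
e^{tA} =
  [exp(2*t), 0, 0]
  [-exp(2*t) + exp(t), exp(t), -4*exp(2*t) + 4*exp(t)]
  [0, 0, exp(2*t)]

Strategy: write A = P · J · P⁻¹ where J is a Jordan canonical form, so e^{tA} = P · e^{tJ} · P⁻¹, and e^{tJ} can be computed block-by-block.

A has Jordan form
J =
  [1, 0, 0]
  [0, 2, 0]
  [0, 0, 2]
(up to reordering of blocks).

Per-block formulas:
  For a 1×1 block at λ = 2: exp(t · [2]) = [e^(2t)].
  For a 1×1 block at λ = 1: exp(t · [1]) = [e^(1t)].

After assembling e^{tJ} and conjugating by P, we get:

e^{tA} =
  [exp(2*t), 0, 0]
  [-exp(2*t) + exp(t), exp(t), -4*exp(2*t) + 4*exp(t)]
  [0, 0, exp(2*t)]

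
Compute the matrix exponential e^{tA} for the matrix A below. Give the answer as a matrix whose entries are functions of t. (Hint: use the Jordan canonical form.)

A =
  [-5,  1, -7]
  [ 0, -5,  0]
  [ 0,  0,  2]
e^{tA} =
  [exp(-5*t), t*exp(-5*t), -exp(2*t) + exp(-5*t)]
  [0, exp(-5*t), 0]
  [0, 0, exp(2*t)]

Strategy: write A = P · J · P⁻¹ where J is a Jordan canonical form, so e^{tA} = P · e^{tJ} · P⁻¹, and e^{tJ} can be computed block-by-block.

A has Jordan form
J =
  [-5,  1, 0]
  [ 0, -5, 0]
  [ 0,  0, 2]
(up to reordering of blocks).

Per-block formulas:
  For a 2×2 Jordan block J_2(-5): exp(t · J_2(-5)) = e^(-5t)·(I + t·N), where N is the 2×2 nilpotent shift.
  For a 1×1 block at λ = 2: exp(t · [2]) = [e^(2t)].

After assembling e^{tJ} and conjugating by P, we get:

e^{tA} =
  [exp(-5*t), t*exp(-5*t), -exp(2*t) + exp(-5*t)]
  [0, exp(-5*t), 0]
  [0, 0, exp(2*t)]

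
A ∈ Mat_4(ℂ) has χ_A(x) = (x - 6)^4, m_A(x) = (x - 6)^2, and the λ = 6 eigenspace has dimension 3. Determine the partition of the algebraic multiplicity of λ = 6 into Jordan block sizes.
Block sizes for λ = 6: [2, 1, 1]

Step 1 — from the characteristic polynomial, algebraic multiplicity of λ = 6 is 4. From dim ker(A − (6)·I) = 3, there are exactly 3 Jordan blocks for λ = 6.
Step 2 — from the minimal polynomial, the factor (x − 6)^2 tells us the largest block for λ = 6 has size 2.
Step 3 — with total size 4, 3 blocks, and largest block 2, the block sizes (in nonincreasing order) are [2, 1, 1].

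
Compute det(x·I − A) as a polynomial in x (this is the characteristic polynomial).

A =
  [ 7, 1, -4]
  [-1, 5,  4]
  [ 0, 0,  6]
x^3 - 18*x^2 + 108*x - 216

Expanding det(x·I − A) (e.g. by cofactor expansion or by noting that A is similar to its Jordan form J, which has the same characteristic polynomial as A) gives
  χ_A(x) = x^3 - 18*x^2 + 108*x - 216
which factors as (x - 6)^3. The eigenvalues (with algebraic multiplicities) are λ = 6 with multiplicity 3.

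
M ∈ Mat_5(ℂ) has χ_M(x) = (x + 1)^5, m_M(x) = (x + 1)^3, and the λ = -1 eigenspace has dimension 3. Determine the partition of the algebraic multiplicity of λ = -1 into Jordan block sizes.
Block sizes for λ = -1: [3, 1, 1]

Step 1 — from the characteristic polynomial, algebraic multiplicity of λ = -1 is 5. From dim ker(M − (-1)·I) = 3, there are exactly 3 Jordan blocks for λ = -1.
Step 2 — from the minimal polynomial, the factor (x + 1)^3 tells us the largest block for λ = -1 has size 3.
Step 3 — with total size 5, 3 blocks, and largest block 3, the block sizes (in nonincreasing order) are [3, 1, 1].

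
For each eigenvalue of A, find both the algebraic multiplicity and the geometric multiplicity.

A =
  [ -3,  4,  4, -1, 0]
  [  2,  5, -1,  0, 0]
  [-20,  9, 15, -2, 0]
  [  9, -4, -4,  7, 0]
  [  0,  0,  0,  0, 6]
λ = 6: alg = 5, geom = 3

Step 1 — factor the characteristic polynomial to read off the algebraic multiplicities:
  χ_A(x) = (x - 6)^5

Step 2 — compute geometric multiplicities via the rank-nullity identity g(λ) = n − rank(A − λI):
  rank(A − (6)·I) = 2, so dim ker(A − (6)·I) = n − 2 = 3

Summary:
  λ = 6: algebraic multiplicity = 5, geometric multiplicity = 3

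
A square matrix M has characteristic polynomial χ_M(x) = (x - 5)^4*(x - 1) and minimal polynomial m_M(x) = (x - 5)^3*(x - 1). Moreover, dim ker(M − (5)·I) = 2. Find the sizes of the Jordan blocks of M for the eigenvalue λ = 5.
Block sizes for λ = 5: [3, 1]

Step 1 — from the characteristic polynomial, algebraic multiplicity of λ = 5 is 4. From dim ker(M − (5)·I) = 2, there are exactly 2 Jordan blocks for λ = 5.
Step 2 — from the minimal polynomial, the factor (x − 5)^3 tells us the largest block for λ = 5 has size 3.
Step 3 — with total size 4, 2 blocks, and largest block 3, the block sizes (in nonincreasing order) are [3, 1].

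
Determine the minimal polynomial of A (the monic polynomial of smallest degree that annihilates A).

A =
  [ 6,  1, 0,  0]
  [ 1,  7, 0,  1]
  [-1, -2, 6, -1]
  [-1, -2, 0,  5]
x^3 - 18*x^2 + 108*x - 216

The characteristic polynomial is χ_A(x) = (x - 6)^4, so the eigenvalues are known. The minimal polynomial is
  m_A(x) = Π_λ (x − λ)^{k_λ}
where k_λ is the size of the *largest* Jordan block for λ (equivalently, the smallest k with (A − λI)^k v = 0 for every generalised eigenvector v of λ).

  λ = 6: largest Jordan block has size 3, contributing (x − 6)^3

So m_A(x) = (x - 6)^3 = x^3 - 18*x^2 + 108*x - 216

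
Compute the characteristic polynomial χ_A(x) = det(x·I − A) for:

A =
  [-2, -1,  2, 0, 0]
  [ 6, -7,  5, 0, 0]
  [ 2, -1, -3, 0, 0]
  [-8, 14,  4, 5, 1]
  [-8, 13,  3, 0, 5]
x^5 + 2*x^4 - 47*x^3 - 116*x^2 + 560*x + 1600

Expanding det(x·I − A) (e.g. by cofactor expansion or by noting that A is similar to its Jordan form J, which has the same characteristic polynomial as A) gives
  χ_A(x) = x^5 + 2*x^4 - 47*x^3 - 116*x^2 + 560*x + 1600
which factors as (x - 5)^2*(x + 4)^3. The eigenvalues (with algebraic multiplicities) are λ = -4 with multiplicity 3, λ = 5 with multiplicity 2.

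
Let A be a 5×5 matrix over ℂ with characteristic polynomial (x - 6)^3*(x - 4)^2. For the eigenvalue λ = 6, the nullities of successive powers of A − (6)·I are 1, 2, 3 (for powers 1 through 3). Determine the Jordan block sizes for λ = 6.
Block sizes for λ = 6: [3]

From the dimensions of kernels of powers, the number of Jordan blocks of size at least j is d_j − d_{j−1} where d_j = dim ker(N^j) (with d_0 = 0). Computing the differences gives [1, 1, 1].
The number of blocks of size exactly k is (#blocks of size ≥ k) − (#blocks of size ≥ k + 1), so the partition is: 1 block(s) of size 3.
In nonincreasing order the block sizes are [3].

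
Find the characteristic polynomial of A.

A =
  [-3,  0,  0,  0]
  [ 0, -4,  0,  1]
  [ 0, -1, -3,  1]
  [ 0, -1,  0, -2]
x^4 + 12*x^3 + 54*x^2 + 108*x + 81

Expanding det(x·I − A) (e.g. by cofactor expansion or by noting that A is similar to its Jordan form J, which has the same characteristic polynomial as A) gives
  χ_A(x) = x^4 + 12*x^3 + 54*x^2 + 108*x + 81
which factors as (x + 3)^4. The eigenvalues (with algebraic multiplicities) are λ = -3 with multiplicity 4.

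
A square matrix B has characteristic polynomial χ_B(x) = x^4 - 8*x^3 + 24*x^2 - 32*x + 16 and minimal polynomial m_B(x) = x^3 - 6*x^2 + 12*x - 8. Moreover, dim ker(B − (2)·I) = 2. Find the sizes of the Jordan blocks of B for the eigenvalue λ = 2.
Block sizes for λ = 2: [3, 1]

Step 1 — from the characteristic polynomial, algebraic multiplicity of λ = 2 is 4. From dim ker(B − (2)·I) = 2, there are exactly 2 Jordan blocks for λ = 2.
Step 2 — from the minimal polynomial, the factor (x − 2)^3 tells us the largest block for λ = 2 has size 3.
Step 3 — with total size 4, 2 blocks, and largest block 3, the block sizes (in nonincreasing order) are [3, 1].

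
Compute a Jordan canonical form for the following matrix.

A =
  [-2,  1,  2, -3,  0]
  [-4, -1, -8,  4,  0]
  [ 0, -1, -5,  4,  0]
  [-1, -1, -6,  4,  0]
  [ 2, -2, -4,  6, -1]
J_2(-1) ⊕ J_2(-1) ⊕ J_1(-1)

The characteristic polynomial is
  det(x·I − A) = x^5 + 5*x^4 + 10*x^3 + 10*x^2 + 5*x + 1 = (x + 1)^5

Eigenvalues and multiplicities (the geometric multiplicity of λ is n − rank(A − λI), which equals the number of Jordan blocks for λ):
  λ = -1: algebraic multiplicity = 5, geometric multiplicity = 3

Determining the block sizes for each eigenvalue:
  λ = -1: with am = 5 and gm = 3, the partition is not yet determined (e.g. several partitions of 5 into 3 parts exist). Let N = A − (-1)·I. Computing rank(N^1) = 2, rank(N^2) = 0; the number of blocks of size ≥ j is rank(N^{j−1}) − rank(N^j), giving [3, 2]. So we have 2 block(s) of size 2, 1 block(s) of size 1 → block sizes [2, 2, 1]

Assembling the blocks gives a Jordan form
J =
  [-1,  1,  0,  0,  0]
  [ 0, -1,  0,  0,  0]
  [ 0,  0, -1,  1,  0]
  [ 0,  0,  0, -1,  0]
  [ 0,  0,  0,  0, -1]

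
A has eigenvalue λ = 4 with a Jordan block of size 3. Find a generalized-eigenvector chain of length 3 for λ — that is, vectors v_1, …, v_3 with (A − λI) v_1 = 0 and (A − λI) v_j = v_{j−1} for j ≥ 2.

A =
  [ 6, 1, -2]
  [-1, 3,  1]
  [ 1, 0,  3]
A Jordan chain for λ = 4 of length 3:
v_1 = (1, 0, 1)ᵀ
v_2 = (2, -1, 1)ᵀ
v_3 = (1, 0, 0)ᵀ

Let N = A − (4)·I. We want v_3 with N^3 v_3 = 0 but N^2 v_3 ≠ 0; then v_{j-1} := N · v_j for j = 3, …, 2.

Pick v_3 = (1, 0, 0)ᵀ.
Then v_2 = N · v_3 = (2, -1, 1)ᵀ.
Then v_1 = N · v_2 = (1, 0, 1)ᵀ.

Sanity check: (A − (4)·I) v_1 = (0, 0, 0)ᵀ = 0. ✓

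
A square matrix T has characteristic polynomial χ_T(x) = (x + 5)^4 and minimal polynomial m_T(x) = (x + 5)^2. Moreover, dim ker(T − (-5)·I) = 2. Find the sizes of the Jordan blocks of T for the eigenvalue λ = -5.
Block sizes for λ = -5: [2, 2]

Step 1 — from the characteristic polynomial, algebraic multiplicity of λ = -5 is 4. From dim ker(T − (-5)·I) = 2, there are exactly 2 Jordan blocks for λ = -5.
Step 2 — from the minimal polynomial, the factor (x + 5)^2 tells us the largest block for λ = -5 has size 2.
Step 3 — with total size 4, 2 blocks, and largest block 2, the block sizes (in nonincreasing order) are [2, 2].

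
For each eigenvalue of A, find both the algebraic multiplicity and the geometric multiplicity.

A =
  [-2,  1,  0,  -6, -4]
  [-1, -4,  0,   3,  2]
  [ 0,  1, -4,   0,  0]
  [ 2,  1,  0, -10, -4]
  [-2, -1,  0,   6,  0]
λ = -4: alg = 5, geom = 3

Step 1 — factor the characteristic polynomial to read off the algebraic multiplicities:
  χ_A(x) = (x + 4)^5

Step 2 — compute geometric multiplicities via the rank-nullity identity g(λ) = n − rank(A − λI):
  rank(A − (-4)·I) = 2, so dim ker(A − (-4)·I) = n − 2 = 3

Summary:
  λ = -4: algebraic multiplicity = 5, geometric multiplicity = 3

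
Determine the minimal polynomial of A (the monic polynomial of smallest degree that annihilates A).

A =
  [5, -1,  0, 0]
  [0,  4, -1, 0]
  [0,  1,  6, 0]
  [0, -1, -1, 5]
x^3 - 15*x^2 + 75*x - 125

The characteristic polynomial is χ_A(x) = (x - 5)^4, so the eigenvalues are known. The minimal polynomial is
  m_A(x) = Π_λ (x − λ)^{k_λ}
where k_λ is the size of the *largest* Jordan block for λ (equivalently, the smallest k with (A − λI)^k v = 0 for every generalised eigenvector v of λ).

  λ = 5: largest Jordan block has size 3, contributing (x − 5)^3

So m_A(x) = (x - 5)^3 = x^3 - 15*x^2 + 75*x - 125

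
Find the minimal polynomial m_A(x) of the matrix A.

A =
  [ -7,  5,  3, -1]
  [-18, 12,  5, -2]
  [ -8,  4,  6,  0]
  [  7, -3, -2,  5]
x^2 - 8*x + 16

The characteristic polynomial is χ_A(x) = (x - 4)^4, so the eigenvalues are known. The minimal polynomial is
  m_A(x) = Π_λ (x − λ)^{k_λ}
where k_λ is the size of the *largest* Jordan block for λ (equivalently, the smallest k with (A − λI)^k v = 0 for every generalised eigenvector v of λ).

  λ = 4: largest Jordan block has size 2, contributing (x − 4)^2

So m_A(x) = (x - 4)^2 = x^2 - 8*x + 16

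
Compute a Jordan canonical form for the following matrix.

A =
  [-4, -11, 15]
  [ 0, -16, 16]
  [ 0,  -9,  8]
J_3(-4)

The characteristic polynomial is
  det(x·I − A) = x^3 + 12*x^2 + 48*x + 64 = (x + 4)^3

Eigenvalues and multiplicities (the geometric multiplicity of λ is n − rank(A − λI), which equals the number of Jordan blocks for λ):
  λ = -4: algebraic multiplicity = 3, geometric multiplicity = 1

Determining the block sizes for each eigenvalue:
  λ = -4: one block (gm = 1), so the single block has size am = 3 → block sizes [3]

Assembling the blocks gives a Jordan form
J =
  [-4,  1,  0]
  [ 0, -4,  1]
  [ 0,  0, -4]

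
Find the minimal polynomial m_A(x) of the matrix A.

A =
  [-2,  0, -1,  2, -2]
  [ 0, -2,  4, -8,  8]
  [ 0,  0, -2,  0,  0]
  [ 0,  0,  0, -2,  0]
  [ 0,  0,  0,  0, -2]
x^2 + 4*x + 4

The characteristic polynomial is χ_A(x) = (x + 2)^5, so the eigenvalues are known. The minimal polynomial is
  m_A(x) = Π_λ (x − λ)^{k_λ}
where k_λ is the size of the *largest* Jordan block for λ (equivalently, the smallest k with (A − λI)^k v = 0 for every generalised eigenvector v of λ).

  λ = -2: largest Jordan block has size 2, contributing (x + 2)^2

So m_A(x) = (x + 2)^2 = x^2 + 4*x + 4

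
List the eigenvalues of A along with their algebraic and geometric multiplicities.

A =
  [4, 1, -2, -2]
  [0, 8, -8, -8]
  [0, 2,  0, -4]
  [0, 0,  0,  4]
λ = 4: alg = 4, geom = 3

Step 1 — factor the characteristic polynomial to read off the algebraic multiplicities:
  χ_A(x) = (x - 4)^4

Step 2 — compute geometric multiplicities via the rank-nullity identity g(λ) = n − rank(A − λI):
  rank(A − (4)·I) = 1, so dim ker(A − (4)·I) = n − 1 = 3

Summary:
  λ = 4: algebraic multiplicity = 4, geometric multiplicity = 3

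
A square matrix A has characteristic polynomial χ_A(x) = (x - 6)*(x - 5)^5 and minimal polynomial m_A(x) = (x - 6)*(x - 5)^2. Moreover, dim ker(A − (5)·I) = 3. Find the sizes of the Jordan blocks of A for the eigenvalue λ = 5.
Block sizes for λ = 5: [2, 2, 1]

Step 1 — from the characteristic polynomial, algebraic multiplicity of λ = 5 is 5. From dim ker(A − (5)·I) = 3, there are exactly 3 Jordan blocks for λ = 5.
Step 2 — from the minimal polynomial, the factor (x − 5)^2 tells us the largest block for λ = 5 has size 2.
Step 3 — with total size 5, 3 blocks, and largest block 2, the block sizes (in nonincreasing order) are [2, 2, 1].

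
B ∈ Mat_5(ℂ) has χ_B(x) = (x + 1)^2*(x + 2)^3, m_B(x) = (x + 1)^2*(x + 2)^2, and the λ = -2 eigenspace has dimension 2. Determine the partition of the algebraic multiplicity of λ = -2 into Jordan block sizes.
Block sizes for λ = -2: [2, 1]

Step 1 — from the characteristic polynomial, algebraic multiplicity of λ = -2 is 3. From dim ker(B − (-2)·I) = 2, there are exactly 2 Jordan blocks for λ = -2.
Step 2 — from the minimal polynomial, the factor (x + 2)^2 tells us the largest block for λ = -2 has size 2.
Step 3 — with total size 3, 2 blocks, and largest block 2, the block sizes (in nonincreasing order) are [2, 1].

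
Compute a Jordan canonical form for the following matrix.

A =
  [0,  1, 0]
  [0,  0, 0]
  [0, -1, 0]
J_2(0) ⊕ J_1(0)

The characteristic polynomial is
  det(x·I − A) = x^3

Eigenvalues and multiplicities (the geometric multiplicity of λ is n − rank(A − λI), which equals the number of Jordan blocks for λ):
  λ = 0: algebraic multiplicity = 3, geometric multiplicity = 2

Determining the block sizes for each eigenvalue:
  λ = 0: 2 blocks summing to 3 forces exactly one block of size 2 and the rest size 1 → block sizes [2, 1]

Assembling the blocks gives a Jordan form
J =
  [0, 1, 0]
  [0, 0, 0]
  [0, 0, 0]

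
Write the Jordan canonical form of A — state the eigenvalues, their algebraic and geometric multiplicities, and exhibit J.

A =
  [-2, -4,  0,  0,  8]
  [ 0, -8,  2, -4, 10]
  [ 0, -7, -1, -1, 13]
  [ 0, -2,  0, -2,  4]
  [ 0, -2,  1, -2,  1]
J_1(-4) ⊕ J_3(-2) ⊕ J_1(-2)

The characteristic polynomial is
  det(x·I − A) = x^5 + 12*x^4 + 56*x^3 + 128*x^2 + 144*x + 64 = (x + 2)^4*(x + 4)

Eigenvalues and multiplicities (the geometric multiplicity of λ is n − rank(A − λI), which equals the number of Jordan blocks for λ):
  λ = -4: algebraic multiplicity = 1, geometric multiplicity = 1
  λ = -2: algebraic multiplicity = 4, geometric multiplicity = 2

Determining the block sizes for each eigenvalue:
  λ = -4: one block (gm = 1), so the single block has size am = 1 → block sizes [1]
  λ = -2: with am = 4 and gm = 2, the partition is not yet determined (e.g. several partitions of 4 into 2 parts exist). Let N = A − (-2)·I. Computing rank(N^1) = 3, rank(N^2) = 2, rank(N^3) = 1; the number of blocks of size ≥ j is rank(N^{j−1}) − rank(N^j), giving [2, 1, 1]. So we have 1 block(s) of size 3, 1 block(s) of size 1 → block sizes [3, 1]

Assembling the blocks gives a Jordan form
J =
  [-4,  0,  0,  0,  0]
  [ 0, -2,  1,  0,  0]
  [ 0,  0, -2,  1,  0]
  [ 0,  0,  0, -2,  0]
  [ 0,  0,  0,  0, -2]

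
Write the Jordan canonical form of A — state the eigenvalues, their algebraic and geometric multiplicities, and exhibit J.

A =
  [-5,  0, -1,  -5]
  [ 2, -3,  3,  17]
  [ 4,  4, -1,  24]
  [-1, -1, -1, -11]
J_3(-5) ⊕ J_1(-5)

The characteristic polynomial is
  det(x·I − A) = x^4 + 20*x^3 + 150*x^2 + 500*x + 625 = (x + 5)^4

Eigenvalues and multiplicities (the geometric multiplicity of λ is n − rank(A − λI), which equals the number of Jordan blocks for λ):
  λ = -5: algebraic multiplicity = 4, geometric multiplicity = 2

Determining the block sizes for each eigenvalue:
  λ = -5: with am = 4 and gm = 2, the partition is not yet determined (e.g. several partitions of 4 into 2 parts exist). Let N = A − (-5)·I. Computing rank(N^1) = 2, rank(N^2) = 1, rank(N^3) = 0; the number of blocks of size ≥ j is rank(N^{j−1}) − rank(N^j), giving [2, 1, 1]. So we have 1 block(s) of size 3, 1 block(s) of size 1 → block sizes [3, 1]

Assembling the blocks gives a Jordan form
J =
  [-5,  1,  0,  0]
  [ 0, -5,  1,  0]
  [ 0,  0, -5,  0]
  [ 0,  0,  0, -5]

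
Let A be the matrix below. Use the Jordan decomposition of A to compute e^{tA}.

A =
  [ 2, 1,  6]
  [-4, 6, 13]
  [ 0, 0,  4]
e^{tA} =
  [-2*t*exp(4*t) + exp(4*t), t*exp(4*t), t^2*exp(4*t)/2 + 6*t*exp(4*t)]
  [-4*t*exp(4*t), 2*t*exp(4*t) + exp(4*t), t^2*exp(4*t) + 13*t*exp(4*t)]
  [0, 0, exp(4*t)]

Strategy: write A = P · J · P⁻¹ where J is a Jordan canonical form, so e^{tA} = P · e^{tJ} · P⁻¹, and e^{tJ} can be computed block-by-block.

A has Jordan form
J =
  [4, 1, 0]
  [0, 4, 1]
  [0, 0, 4]
(up to reordering of blocks).

Per-block formulas:
  For a 3×3 Jordan block J_3(4): exp(t · J_3(4)) = e^(4t)·(I + t·N + (t^2/2)·N^2), where N is the 3×3 nilpotent shift.

After assembling e^{tJ} and conjugating by P, we get:

e^{tA} =
  [-2*t*exp(4*t) + exp(4*t), t*exp(4*t), t^2*exp(4*t)/2 + 6*t*exp(4*t)]
  [-4*t*exp(4*t), 2*t*exp(4*t) + exp(4*t), t^2*exp(4*t) + 13*t*exp(4*t)]
  [0, 0, exp(4*t)]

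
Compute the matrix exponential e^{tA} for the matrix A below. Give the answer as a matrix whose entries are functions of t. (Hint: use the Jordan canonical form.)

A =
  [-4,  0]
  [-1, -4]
e^{tA} =
  [exp(-4*t), 0]
  [-t*exp(-4*t), exp(-4*t)]

Strategy: write A = P · J · P⁻¹ where J is a Jordan canonical form, so e^{tA} = P · e^{tJ} · P⁻¹, and e^{tJ} can be computed block-by-block.

A has Jordan form
J =
  [-4,  1]
  [ 0, -4]
(up to reordering of blocks).

Per-block formulas:
  For a 2×2 Jordan block J_2(-4): exp(t · J_2(-4)) = e^(-4t)·(I + t·N), where N is the 2×2 nilpotent shift.

After assembling e^{tJ} and conjugating by P, we get:

e^{tA} =
  [exp(-4*t), 0]
  [-t*exp(-4*t), exp(-4*t)]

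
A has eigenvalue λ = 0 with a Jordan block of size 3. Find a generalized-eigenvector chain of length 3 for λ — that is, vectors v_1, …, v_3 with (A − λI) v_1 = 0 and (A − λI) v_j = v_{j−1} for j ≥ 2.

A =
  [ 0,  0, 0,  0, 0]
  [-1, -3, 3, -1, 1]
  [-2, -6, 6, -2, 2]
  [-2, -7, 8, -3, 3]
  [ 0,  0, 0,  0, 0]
A Jordan chain for λ = 0 of length 3:
v_1 = (0, -1, -2, -3, 0)ᵀ
v_2 = (0, -1, -2, -2, 0)ᵀ
v_3 = (1, 0, 0, 0, 0)ᵀ

Let N = A − (0)·I. We want v_3 with N^3 v_3 = 0 but N^2 v_3 ≠ 0; then v_{j-1} := N · v_j for j = 3, …, 2.

Pick v_3 = (1, 0, 0, 0, 0)ᵀ.
Then v_2 = N · v_3 = (0, -1, -2, -2, 0)ᵀ.
Then v_1 = N · v_2 = (0, -1, -2, -3, 0)ᵀ.

Sanity check: (A − (0)·I) v_1 = (0, 0, 0, 0, 0)ᵀ = 0. ✓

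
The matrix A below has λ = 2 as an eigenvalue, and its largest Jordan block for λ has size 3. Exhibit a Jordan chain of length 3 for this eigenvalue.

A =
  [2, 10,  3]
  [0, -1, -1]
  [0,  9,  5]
A Jordan chain for λ = 2 of length 3:
v_1 = (-3, 0, 0)ᵀ
v_2 = (10, -3, 9)ᵀ
v_3 = (0, 1, 0)ᵀ

Let N = A − (2)·I. We want v_3 with N^3 v_3 = 0 but N^2 v_3 ≠ 0; then v_{j-1} := N · v_j for j = 3, …, 2.

Pick v_3 = (0, 1, 0)ᵀ.
Then v_2 = N · v_3 = (10, -3, 9)ᵀ.
Then v_1 = N · v_2 = (-3, 0, 0)ᵀ.

Sanity check: (A − (2)·I) v_1 = (0, 0, 0)ᵀ = 0. ✓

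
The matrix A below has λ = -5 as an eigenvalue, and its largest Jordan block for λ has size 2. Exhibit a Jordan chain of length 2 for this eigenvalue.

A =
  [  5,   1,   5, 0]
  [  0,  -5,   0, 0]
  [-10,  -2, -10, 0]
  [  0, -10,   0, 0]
A Jordan chain for λ = -5 of length 2:
v_1 = (1, 0, -2, 0)ᵀ
v_2 = (0, 1, 0, 2)ᵀ

Let N = A − (-5)·I. We want v_2 with N^2 v_2 = 0 but N^1 v_2 ≠ 0; then v_{j-1} := N · v_j for j = 2, …, 2.

Pick v_2 = (0, 1, 0, 2)ᵀ.
Then v_1 = N · v_2 = (1, 0, -2, 0)ᵀ.

Sanity check: (A − (-5)·I) v_1 = (0, 0, 0, 0)ᵀ = 0. ✓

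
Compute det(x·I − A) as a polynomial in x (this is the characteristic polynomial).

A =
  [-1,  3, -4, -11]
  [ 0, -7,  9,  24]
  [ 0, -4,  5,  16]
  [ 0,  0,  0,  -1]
x^4 + 4*x^3 + 6*x^2 + 4*x + 1

Expanding det(x·I − A) (e.g. by cofactor expansion or by noting that A is similar to its Jordan form J, which has the same characteristic polynomial as A) gives
  χ_A(x) = x^4 + 4*x^3 + 6*x^2 + 4*x + 1
which factors as (x + 1)^4. The eigenvalues (with algebraic multiplicities) are λ = -1 with multiplicity 4.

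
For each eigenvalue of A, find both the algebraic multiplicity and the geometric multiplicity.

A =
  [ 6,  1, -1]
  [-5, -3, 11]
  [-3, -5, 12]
λ = 5: alg = 3, geom = 1

Step 1 — factor the characteristic polynomial to read off the algebraic multiplicities:
  χ_A(x) = (x - 5)^3

Step 2 — compute geometric multiplicities via the rank-nullity identity g(λ) = n − rank(A − λI):
  rank(A − (5)·I) = 2, so dim ker(A − (5)·I) = n − 2 = 1

Summary:
  λ = 5: algebraic multiplicity = 3, geometric multiplicity = 1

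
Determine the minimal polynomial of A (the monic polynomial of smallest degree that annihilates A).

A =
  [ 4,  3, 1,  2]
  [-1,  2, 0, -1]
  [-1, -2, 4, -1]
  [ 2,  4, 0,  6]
x^3 - 12*x^2 + 48*x - 64

The characteristic polynomial is χ_A(x) = (x - 4)^4, so the eigenvalues are known. The minimal polynomial is
  m_A(x) = Π_λ (x − λ)^{k_λ}
where k_λ is the size of the *largest* Jordan block for λ (equivalently, the smallest k with (A − λI)^k v = 0 for every generalised eigenvector v of λ).

  λ = 4: largest Jordan block has size 3, contributing (x − 4)^3

So m_A(x) = (x - 4)^3 = x^3 - 12*x^2 + 48*x - 64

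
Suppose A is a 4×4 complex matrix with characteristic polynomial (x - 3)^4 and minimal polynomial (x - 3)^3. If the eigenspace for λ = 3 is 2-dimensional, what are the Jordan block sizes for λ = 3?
Block sizes for λ = 3: [3, 1]

Step 1 — from the characteristic polynomial, algebraic multiplicity of λ = 3 is 4. From dim ker(A − (3)·I) = 2, there are exactly 2 Jordan blocks for λ = 3.
Step 2 — from the minimal polynomial, the factor (x − 3)^3 tells us the largest block for λ = 3 has size 3.
Step 3 — with total size 4, 2 blocks, and largest block 3, the block sizes (in nonincreasing order) are [3, 1].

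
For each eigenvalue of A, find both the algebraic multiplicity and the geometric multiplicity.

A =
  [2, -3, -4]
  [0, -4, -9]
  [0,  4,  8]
λ = 2: alg = 3, geom = 1

Step 1 — factor the characteristic polynomial to read off the algebraic multiplicities:
  χ_A(x) = (x - 2)^3

Step 2 — compute geometric multiplicities via the rank-nullity identity g(λ) = n − rank(A − λI):
  rank(A − (2)·I) = 2, so dim ker(A − (2)·I) = n − 2 = 1

Summary:
  λ = 2: algebraic multiplicity = 3, geometric multiplicity = 1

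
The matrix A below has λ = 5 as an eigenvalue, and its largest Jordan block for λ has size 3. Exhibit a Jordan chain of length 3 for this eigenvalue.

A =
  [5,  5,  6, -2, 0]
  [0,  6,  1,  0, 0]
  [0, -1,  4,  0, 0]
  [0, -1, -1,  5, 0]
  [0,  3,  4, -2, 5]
A Jordan chain for λ = 5 of length 3:
v_1 = (1, 0, 0, 0, 1)ᵀ
v_2 = (5, 1, -1, -1, 3)ᵀ
v_3 = (0, 1, 0, 0, 0)ᵀ

Let N = A − (5)·I. We want v_3 with N^3 v_3 = 0 but N^2 v_3 ≠ 0; then v_{j-1} := N · v_j for j = 3, …, 2.

Pick v_3 = (0, 1, 0, 0, 0)ᵀ.
Then v_2 = N · v_3 = (5, 1, -1, -1, 3)ᵀ.
Then v_1 = N · v_2 = (1, 0, 0, 0, 1)ᵀ.

Sanity check: (A − (5)·I) v_1 = (0, 0, 0, 0, 0)ᵀ = 0. ✓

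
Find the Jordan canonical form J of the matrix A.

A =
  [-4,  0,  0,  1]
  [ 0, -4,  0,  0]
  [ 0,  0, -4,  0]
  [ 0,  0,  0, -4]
J_2(-4) ⊕ J_1(-4) ⊕ J_1(-4)

The characteristic polynomial is
  det(x·I − A) = x^4 + 16*x^3 + 96*x^2 + 256*x + 256 = (x + 4)^4

Eigenvalues and multiplicities (the geometric multiplicity of λ is n − rank(A − λI), which equals the number of Jordan blocks for λ):
  λ = -4: algebraic multiplicity = 4, geometric multiplicity = 3

Determining the block sizes for each eigenvalue:
  λ = -4: 3 blocks summing to 4 forces exactly one block of size 2 and the rest size 1 → block sizes [2, 1, 1]

Assembling the blocks gives a Jordan form
J =
  [-4,  1,  0,  0]
  [ 0, -4,  0,  0]
  [ 0,  0, -4,  0]
  [ 0,  0,  0, -4]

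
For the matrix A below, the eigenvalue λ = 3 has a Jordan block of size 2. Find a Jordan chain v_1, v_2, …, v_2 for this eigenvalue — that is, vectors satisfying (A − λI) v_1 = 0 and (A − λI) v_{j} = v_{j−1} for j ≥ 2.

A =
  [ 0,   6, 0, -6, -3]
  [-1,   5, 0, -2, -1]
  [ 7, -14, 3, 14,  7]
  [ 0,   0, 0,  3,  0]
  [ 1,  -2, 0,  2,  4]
A Jordan chain for λ = 3 of length 2:
v_1 = (-3, -1, 7, 0, 1)ᵀ
v_2 = (1, 0, 0, 0, 0)ᵀ

Let N = A − (3)·I. We want v_2 with N^2 v_2 = 0 but N^1 v_2 ≠ 0; then v_{j-1} := N · v_j for j = 2, …, 2.

Pick v_2 = (1, 0, 0, 0, 0)ᵀ.
Then v_1 = N · v_2 = (-3, -1, 7, 0, 1)ᵀ.

Sanity check: (A − (3)·I) v_1 = (0, 0, 0, 0, 0)ᵀ = 0. ✓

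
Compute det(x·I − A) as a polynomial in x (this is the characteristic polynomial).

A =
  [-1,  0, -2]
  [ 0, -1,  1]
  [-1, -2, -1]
x^3 + 3*x^2 + 3*x + 1

Expanding det(x·I − A) (e.g. by cofactor expansion or by noting that A is similar to its Jordan form J, which has the same characteristic polynomial as A) gives
  χ_A(x) = x^3 + 3*x^2 + 3*x + 1
which factors as (x + 1)^3. The eigenvalues (with algebraic multiplicities) are λ = -1 with multiplicity 3.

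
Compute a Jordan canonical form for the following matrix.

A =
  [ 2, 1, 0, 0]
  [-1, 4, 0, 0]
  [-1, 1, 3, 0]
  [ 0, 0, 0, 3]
J_2(3) ⊕ J_1(3) ⊕ J_1(3)

The characteristic polynomial is
  det(x·I − A) = x^4 - 12*x^3 + 54*x^2 - 108*x + 81 = (x - 3)^4

Eigenvalues and multiplicities (the geometric multiplicity of λ is n − rank(A − λI), which equals the number of Jordan blocks for λ):
  λ = 3: algebraic multiplicity = 4, geometric multiplicity = 3

Determining the block sizes for each eigenvalue:
  λ = 3: 3 blocks summing to 4 forces exactly one block of size 2 and the rest size 1 → block sizes [2, 1, 1]

Assembling the blocks gives a Jordan form
J =
  [3, 1, 0, 0]
  [0, 3, 0, 0]
  [0, 0, 3, 0]
  [0, 0, 0, 3]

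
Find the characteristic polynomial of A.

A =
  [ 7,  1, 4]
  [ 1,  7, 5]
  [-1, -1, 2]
x^3 - 16*x^2 + 85*x - 150

Expanding det(x·I − A) (e.g. by cofactor expansion or by noting that A is similar to its Jordan form J, which has the same characteristic polynomial as A) gives
  χ_A(x) = x^3 - 16*x^2 + 85*x - 150
which factors as (x - 6)*(x - 5)^2. The eigenvalues (with algebraic multiplicities) are λ = 5 with multiplicity 2, λ = 6 with multiplicity 1.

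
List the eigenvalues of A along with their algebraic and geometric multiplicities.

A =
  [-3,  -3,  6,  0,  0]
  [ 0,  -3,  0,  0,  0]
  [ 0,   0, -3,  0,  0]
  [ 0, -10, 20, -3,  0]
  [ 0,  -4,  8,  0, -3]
λ = -3: alg = 5, geom = 4

Step 1 — factor the characteristic polynomial to read off the algebraic multiplicities:
  χ_A(x) = (x + 3)^5

Step 2 — compute geometric multiplicities via the rank-nullity identity g(λ) = n − rank(A − λI):
  rank(A − (-3)·I) = 1, so dim ker(A − (-3)·I) = n − 1 = 4

Summary:
  λ = -3: algebraic multiplicity = 5, geometric multiplicity = 4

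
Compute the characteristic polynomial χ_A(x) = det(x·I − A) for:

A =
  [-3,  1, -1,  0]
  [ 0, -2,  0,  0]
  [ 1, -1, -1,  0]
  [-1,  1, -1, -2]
x^4 + 8*x^3 + 24*x^2 + 32*x + 16

Expanding det(x·I − A) (e.g. by cofactor expansion or by noting that A is similar to its Jordan form J, which has the same characteristic polynomial as A) gives
  χ_A(x) = x^4 + 8*x^3 + 24*x^2 + 32*x + 16
which factors as (x + 2)^4. The eigenvalues (with algebraic multiplicities) are λ = -2 with multiplicity 4.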